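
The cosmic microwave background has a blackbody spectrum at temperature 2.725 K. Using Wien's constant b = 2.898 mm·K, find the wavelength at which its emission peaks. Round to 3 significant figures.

λ_max ≈ 1.06 mm

Wien's displacement law: λ_max = b/T = (2.898×10⁻³ m·K)/(2.725 K) = 1.063×10⁻³ m.
That is 1.06 mm, in the microwave range.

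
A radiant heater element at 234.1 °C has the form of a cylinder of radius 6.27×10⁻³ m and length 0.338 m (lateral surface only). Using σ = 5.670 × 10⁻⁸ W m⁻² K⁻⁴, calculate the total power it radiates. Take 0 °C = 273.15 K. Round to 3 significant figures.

P ≈ 50.0 W

T = 234.1 °C + 273.15 = 507.25 K.
Lateral area A = 2πrL = 2π×6.27×10⁻³×0.338 = 0.0133157 m².
P = σAT⁴ = 5.670×10⁻⁸ × 0.0133157 × (507.25)⁴ = 50.0 W.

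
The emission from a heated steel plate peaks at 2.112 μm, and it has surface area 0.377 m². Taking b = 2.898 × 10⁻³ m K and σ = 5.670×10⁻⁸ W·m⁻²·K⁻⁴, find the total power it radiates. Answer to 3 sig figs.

Wien's law: T = b/λ_max = 2.898×10⁻³/2.112×10⁻⁶ = 1372.16 K.
Area A = 0.377 m².
Then P = σAT⁴ = 5.670×10⁻⁸×0.377×(1372.16)⁴ = 7.58×10⁴ W.

P ≈ 7.58×10⁴ W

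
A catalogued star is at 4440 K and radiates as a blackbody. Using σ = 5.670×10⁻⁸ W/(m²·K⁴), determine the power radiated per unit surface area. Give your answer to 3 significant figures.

I ≈ 2.20×10⁷ W/m²

Stefan–Boltzmann: I = σT⁴ = 5.670×10⁻⁸ × (4440)⁴ = 2.20×10⁷ W/m².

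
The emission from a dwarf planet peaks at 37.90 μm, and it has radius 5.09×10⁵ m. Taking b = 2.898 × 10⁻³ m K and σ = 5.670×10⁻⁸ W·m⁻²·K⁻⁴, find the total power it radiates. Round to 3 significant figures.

P ≈ 6.31×10¹² W

Wien's law: T = b/λ_max = 2.898×10⁻³/3.790×10⁻⁵ = 76.4644 K.
Surface area A = 4πR² = 4π(5.09×10⁵ m)² = 3.25571×10¹² m².
Then P = σAT⁴ = 5.670×10⁻⁸×3.25571×10¹²×(76.4644)⁴ = 6.31×10¹² W.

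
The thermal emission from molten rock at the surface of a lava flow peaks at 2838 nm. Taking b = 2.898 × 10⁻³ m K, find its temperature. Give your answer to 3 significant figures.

T ≈ 1.02×10³ K

Wien's law gives T = b/λ_max = (2.898×10⁻³ m·K)/(2.838×10⁻⁶ m) = 1.02×10³ K.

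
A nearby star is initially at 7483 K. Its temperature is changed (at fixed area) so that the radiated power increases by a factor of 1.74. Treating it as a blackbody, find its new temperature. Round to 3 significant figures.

T₂ ≈ 8.59×10³ K

P ∝ T⁴, so T₂/T₁ = (P₂/P₁)^(1/4) = (1.74)^(1/4) = 1.14852.
T₂ = 7483 × 1.14852 = 8.59×10³ K.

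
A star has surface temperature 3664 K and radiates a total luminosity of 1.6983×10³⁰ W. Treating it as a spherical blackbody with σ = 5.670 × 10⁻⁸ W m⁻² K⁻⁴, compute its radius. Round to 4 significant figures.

R ≈ 1.150×10¹¹ m

L = 4πR²σT⁴ ⇒ R = √(L/(4πσT⁴)).
σT⁴ = 1.02189×10⁷ W/m², so R = √(1.6983×10³⁰/(4π×1.02189×10⁷)) = 1.150×10¹¹ m.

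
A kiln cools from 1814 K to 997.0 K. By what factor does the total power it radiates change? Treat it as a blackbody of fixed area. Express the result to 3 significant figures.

P ∝ T⁴, so P₂/P₁ = (T₂/T₁)⁴ = (997.0/1814)⁴ = (0.549614)⁴ = 0.0912.

P₂/P₁ ≈ 0.0912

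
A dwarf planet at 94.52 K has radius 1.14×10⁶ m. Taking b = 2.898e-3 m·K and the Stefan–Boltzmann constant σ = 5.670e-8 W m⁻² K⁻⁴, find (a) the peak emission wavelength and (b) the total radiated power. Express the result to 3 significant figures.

(a) λ_max = b/T = 2.898×10⁻³/94.52 = 3.066×10⁻⁵ m = 30.7 μm.
Surface area A = 4πR² = 4π(1.14×10⁶ m)² = 1.63313×10¹³ m².
(b) P = σAT⁴ = 5.670×10⁻⁸×1.63313×10¹³×(94.52)⁴ = 7.39×10¹³ W.

λ_max ≈ 30.7 μm; P ≈ 7.39×10¹³ W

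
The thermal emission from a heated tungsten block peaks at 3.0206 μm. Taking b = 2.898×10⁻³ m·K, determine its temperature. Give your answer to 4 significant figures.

Wien's law gives T = b/λ_max = (2.898×10⁻³ m·K)/(3.0206×10⁻⁶ m) = 959.4 K.

T ≈ 959.4 K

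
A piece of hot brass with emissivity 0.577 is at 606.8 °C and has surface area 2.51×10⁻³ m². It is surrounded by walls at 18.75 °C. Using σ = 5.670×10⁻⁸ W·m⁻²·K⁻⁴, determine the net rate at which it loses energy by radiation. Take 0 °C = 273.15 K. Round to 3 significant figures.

Net loss ≈ 48.6 W

T = 606.8 °C + 273.15 = 879.95 K.
Surroundings: T = 18.75 °C + 273.15 = 291.90 K.
Area A = 2.51×10⁻³ m².
Net radiated power P_net = εσA(T⁴ − T₀⁴) = 0.577×5.670×10⁻⁸×2.51×10⁻³×(879.95⁴ − 291.90⁴).
T⁴ − T₀⁴ = 5.99559×10¹¹ − 7.26000×10⁹ = 5.92299×10¹¹ K⁴, so P_net = 48.6 W.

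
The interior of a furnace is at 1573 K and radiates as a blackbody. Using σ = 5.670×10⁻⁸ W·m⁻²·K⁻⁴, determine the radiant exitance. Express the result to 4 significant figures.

I ≈ 3.471×10⁵ W/m²

Stefan–Boltzmann: I = σT⁴ = 5.670×10⁻⁸ × (1573)⁴ = 3.471×10⁵ W/m².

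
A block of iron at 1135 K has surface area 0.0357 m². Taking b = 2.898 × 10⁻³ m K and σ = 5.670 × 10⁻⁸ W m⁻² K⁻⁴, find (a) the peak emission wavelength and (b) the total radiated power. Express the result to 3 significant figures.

(a) λ_max = b/T = 2.898×10⁻³/1135 = 2.553×10⁻⁶ m = 2.55 μm.
Area A = 0.0357 m².
(b) P = σAT⁴ = 5.670×10⁻⁸×0.0357×(1135)⁴ = 3.36×10³ W.

λ_max ≈ 2.55 μm; P ≈ 3.36×10³ W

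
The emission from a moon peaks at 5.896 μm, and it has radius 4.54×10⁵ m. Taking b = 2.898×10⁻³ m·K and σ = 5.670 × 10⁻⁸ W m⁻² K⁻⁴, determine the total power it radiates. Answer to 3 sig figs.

Wien's law: T = b/λ_max = 2.898×10⁻³/5.896×10⁻⁶ = 491.520 K.
Surface area A = 4πR² = 4π(4.54×10⁵ m)² = 2.59013×10¹² m².
Then P = σAT⁴ = 5.670×10⁻⁸×2.59013×10¹²×(491.520)⁴ = 8.57×10¹⁵ W.

P ≈ 8.57×10¹⁵ W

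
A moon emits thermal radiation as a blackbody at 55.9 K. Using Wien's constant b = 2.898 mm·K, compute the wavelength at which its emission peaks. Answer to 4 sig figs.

Wien's displacement law: λ_max = b/T = (2.898×10⁻³ m·K)/(55.9 K) = 5.1843×10⁻⁵ m.
That is 51.84 μm, in the infrared range.

λ_max ≈ 51.84 μm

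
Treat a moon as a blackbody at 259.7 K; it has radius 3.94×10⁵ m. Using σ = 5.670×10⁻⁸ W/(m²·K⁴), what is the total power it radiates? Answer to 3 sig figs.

P ≈ 5.03×10¹⁴ W

Surface area A = 4πR² = 4π(3.94×10⁵ m)² = 1.95075×10¹² m².
P = σAT⁴ = 5.670×10⁻⁸ × 1.95075×10¹² × (259.7)⁴ = 5.03×10¹⁴ W.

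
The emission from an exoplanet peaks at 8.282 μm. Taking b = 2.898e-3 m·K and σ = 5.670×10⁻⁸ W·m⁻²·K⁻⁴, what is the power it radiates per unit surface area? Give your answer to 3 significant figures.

Wien's law: T = b/λ_max = 2.898×10⁻³/8.282×10⁻⁶ = 349.915 K.
Then I = σT⁴ = 5.670×10⁻⁸×(349.915)⁴ = 850 W/m².

I ≈ 850 W/m²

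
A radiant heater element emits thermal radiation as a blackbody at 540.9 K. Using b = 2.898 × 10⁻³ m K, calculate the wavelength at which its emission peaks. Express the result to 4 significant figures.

Wien's displacement law: λ_max = b/T = (2.898×10⁻³ m·K)/(540.9 K) = 5.3577×10⁻⁶ m.
That is 5.358 μm, in the infrared range.

λ_max ≈ 5.358 μm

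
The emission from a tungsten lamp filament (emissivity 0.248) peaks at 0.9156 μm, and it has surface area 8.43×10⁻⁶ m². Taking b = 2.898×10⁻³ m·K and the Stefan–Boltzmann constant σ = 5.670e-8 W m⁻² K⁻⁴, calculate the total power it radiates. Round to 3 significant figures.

P ≈ 11.9 W

Wien's law: T = b/λ_max = 2.898×10⁻³/9.156×10⁻⁷ = 3165.14 K.
Area A = 8.43×10⁻⁶ m².
Then P = εσAT⁴ = 0.248×5.670×10⁻⁸×8.43×10⁻⁶×(3165.14)⁴ = 11.9 W.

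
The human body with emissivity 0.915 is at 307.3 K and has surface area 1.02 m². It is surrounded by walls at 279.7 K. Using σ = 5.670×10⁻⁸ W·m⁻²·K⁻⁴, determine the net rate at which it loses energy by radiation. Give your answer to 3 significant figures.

Area A = 1.02 m².
Net radiated power P_net = εσA(T⁴ − T₀⁴) = 0.915×5.670×10⁻⁸×1.02×(307.3⁴ − 279.7⁴).
T⁴ − T₀⁴ = 8.91765×10⁹ − 6.12026×10⁹ = 2.79739×10⁹ K⁴, so P_net = 148 W.

Net loss ≈ 148 W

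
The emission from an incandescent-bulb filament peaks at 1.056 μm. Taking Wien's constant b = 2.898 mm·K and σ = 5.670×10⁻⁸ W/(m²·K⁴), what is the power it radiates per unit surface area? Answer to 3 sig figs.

Wien's law: T = b/λ_max = 2.898×10⁻³/1.056×10⁻⁶ = 2744.32 K.
Then I = σT⁴ = 5.670×10⁻⁸×(2744.32)⁴ = 3.22×10⁶ W/m².

I ≈ 3.22×10⁶ W/m²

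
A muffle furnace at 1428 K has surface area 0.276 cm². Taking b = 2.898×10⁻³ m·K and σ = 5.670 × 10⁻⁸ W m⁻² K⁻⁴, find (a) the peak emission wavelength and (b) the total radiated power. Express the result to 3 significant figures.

λ_max ≈ 2.03 μm; P ≈ 6.51 W

(a) λ_max = b/T = 2.898×10⁻³/1428 = 2.029×10⁻⁶ m = 2.03 μm.
Area A = 0.276 cm² = 2.76×10⁻⁵ m².
(b) P = σAT⁴ = 5.670×10⁻⁸×2.76×10⁻⁵×(1428)⁴ = 6.51 W.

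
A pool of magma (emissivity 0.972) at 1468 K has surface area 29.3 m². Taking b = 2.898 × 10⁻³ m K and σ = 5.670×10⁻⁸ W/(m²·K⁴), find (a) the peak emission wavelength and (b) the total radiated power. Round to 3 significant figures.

(a) λ_max = b/T = 2.898×10⁻³/1468 = 1.974×10⁻⁶ m = 1.97 μm.
Area A = 29.3 m².
(b) P = εσAT⁴ = 0.972×5.670×10⁻⁸×29.3×(1468)⁴ = 7.50×10⁶ W.

λ_max ≈ 1.97 μm; P ≈ 7.50×10⁶ W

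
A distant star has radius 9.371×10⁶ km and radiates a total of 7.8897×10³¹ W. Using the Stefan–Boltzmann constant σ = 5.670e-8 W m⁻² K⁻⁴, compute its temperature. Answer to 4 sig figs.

T ≈ 3.351×10⁴ K

Surface area A = 4πR² = 4π(9.371×10⁹ m)² = 1.10352×10²¹ m².
P = σAT⁴ ⇒ T = (P/(σA))^(1/4) = (7.8897×10³¹/(5.670×10⁻⁸×1.10352×10²¹))^(1/4) = 3.351×10⁴ K.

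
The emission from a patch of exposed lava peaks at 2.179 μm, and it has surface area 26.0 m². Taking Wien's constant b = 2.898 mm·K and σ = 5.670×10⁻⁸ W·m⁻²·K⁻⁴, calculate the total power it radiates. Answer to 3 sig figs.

P ≈ 4.61×10⁶ W

Wien's law: T = b/λ_max = 2.898×10⁻³/2.179×10⁻⁶ = 1329.97 K.
Area A = 26.0 m².
Then P = σAT⁴ = 5.670×10⁻⁸×26.0×(1329.97)⁴ = 4.61×10⁶ W.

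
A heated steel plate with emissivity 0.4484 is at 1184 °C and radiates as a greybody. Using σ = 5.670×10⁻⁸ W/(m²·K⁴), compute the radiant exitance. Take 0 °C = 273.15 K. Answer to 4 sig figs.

T = 1184 °C + 273.15 = 1457.15 K.
Stefan–Boltzmann: I = εσT⁴ = 0.4484 × 5.670×10⁻⁸ × (1457.15)⁴ = 1.146×10⁵ W/m².

I ≈ 1.146×10⁵ W/m²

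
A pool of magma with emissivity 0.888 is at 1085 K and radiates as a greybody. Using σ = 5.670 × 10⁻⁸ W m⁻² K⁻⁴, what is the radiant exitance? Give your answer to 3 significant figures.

I ≈ 6.98×10⁴ W/m²

Stefan–Boltzmann: I = εσT⁴ = 0.888 × 5.670×10⁻⁸ × (1085)⁴ = 6.98×10⁴ W/m².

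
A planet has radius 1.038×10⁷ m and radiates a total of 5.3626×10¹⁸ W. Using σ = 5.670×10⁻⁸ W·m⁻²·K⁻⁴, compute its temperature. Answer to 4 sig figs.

T ≈ 514.1 K

Surface area A = 4πR² = 4π(1.038×10⁷ m)² = 1.35396×10¹⁵ m².
P = σAT⁴ ⇒ T = (P/(σA))^(1/4) = (5.3626×10¹⁸/(5.670×10⁻⁸×1.35396×10¹⁵))^(1/4) = 514.1 K.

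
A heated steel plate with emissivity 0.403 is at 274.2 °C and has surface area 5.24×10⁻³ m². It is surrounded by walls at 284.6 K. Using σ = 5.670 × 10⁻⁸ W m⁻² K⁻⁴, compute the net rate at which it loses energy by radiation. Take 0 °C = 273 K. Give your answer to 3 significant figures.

T = 274.2 °C + 273 = 547.2 K.
Area A = 5.24×10⁻³ m².
Net radiated power P_net = εσA(T⁴ − T₀⁴) = 0.403×5.670×10⁻⁸×5.24×10⁻³×(547.2⁴ − 284.6⁴).
T⁴ − T₀⁴ = 8.96570×10¹⁰ − 6.56054×10⁹ = 8.30965×10¹⁰ K⁴, so P_net = 9.95 W.

Net loss ≈ 9.95 W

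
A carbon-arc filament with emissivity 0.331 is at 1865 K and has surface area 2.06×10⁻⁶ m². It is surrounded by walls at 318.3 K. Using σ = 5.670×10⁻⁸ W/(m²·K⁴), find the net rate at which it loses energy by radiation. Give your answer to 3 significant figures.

Area A = 2.06×10⁻⁶ m².
Net radiated power P_net = εσA(T⁴ − T₀⁴) = 0.331×5.670×10⁻⁸×2.06×10⁻⁶×(1865⁴ − 318.3⁴).
T⁴ − T₀⁴ = 1.20980×10¹³ − 1.02647×10¹⁰ = 1.20877×10¹³ K⁴, so P_net = 0.467 W.

Net loss ≈ 0.467 W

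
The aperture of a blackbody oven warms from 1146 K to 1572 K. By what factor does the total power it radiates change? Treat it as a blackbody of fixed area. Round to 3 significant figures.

P ∝ T⁴, so P₂/P₁ = (T₂/T₁)⁴ = (1572/1146)⁴ = (1.37173)⁴ = 3.54.

P₂/P₁ ≈ 3.54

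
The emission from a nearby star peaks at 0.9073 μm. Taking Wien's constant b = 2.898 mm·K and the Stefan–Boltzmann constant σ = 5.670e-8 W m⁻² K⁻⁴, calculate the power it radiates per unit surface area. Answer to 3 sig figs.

Wien's law: T = b/λ_max = 2.898×10⁻³/9.073×10⁻⁷ = 3194.09 K.
Then I = σT⁴ = 5.670×10⁻⁸×(3194.09)⁴ = 5.90×10⁶ W/m².

I ≈ 5.90×10⁶ W/m²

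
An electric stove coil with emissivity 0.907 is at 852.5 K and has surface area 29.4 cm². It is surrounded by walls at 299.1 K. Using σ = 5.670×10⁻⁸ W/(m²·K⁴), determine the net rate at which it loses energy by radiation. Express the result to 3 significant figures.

Net loss ≈ 78.6 W

Area A = 29.4 cm² = 2.94×10⁻³ m².
Net radiated power P_net = εσA(T⁴ − T₀⁴) = 0.907×5.670×10⁻⁸×2.94×10⁻³×(852.5⁴ − 299.1⁴).
T⁴ − T₀⁴ = 5.28175×10¹¹ − 8.00324×10⁹ = 5.20172×10¹¹ K⁴, so P_net = 78.6 W.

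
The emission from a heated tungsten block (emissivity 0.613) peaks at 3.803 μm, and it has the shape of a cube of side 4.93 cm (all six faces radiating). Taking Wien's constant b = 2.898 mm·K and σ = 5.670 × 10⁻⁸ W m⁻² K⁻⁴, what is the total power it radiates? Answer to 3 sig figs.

Wien's law: T = b/λ_max = 2.898×10⁻³/3.803×10⁻⁶ = 762.030 K.
Area A = 6s² = 6×(0.0493 m)² = 0.0145829 m².
Then P = εσAT⁴ = 0.613×5.670×10⁻⁸×0.0145829×(762.030)⁴ = 171 W.

P ≈ 171 W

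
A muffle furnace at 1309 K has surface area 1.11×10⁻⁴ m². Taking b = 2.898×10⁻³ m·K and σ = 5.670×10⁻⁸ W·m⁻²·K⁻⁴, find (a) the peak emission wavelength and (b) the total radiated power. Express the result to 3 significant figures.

(a) λ_max = b/T = 2.898×10⁻³/1309 = 2.214×10⁻⁶ m = 2.21 μm.
Area A = 1.11×10⁻⁴ m².
(b) P = σAT⁴ = 5.670×10⁻⁸×1.11×10⁻⁴×(1309)⁴ = 18.5 W.

λ_max ≈ 2.21 μm; P ≈ 18.5 W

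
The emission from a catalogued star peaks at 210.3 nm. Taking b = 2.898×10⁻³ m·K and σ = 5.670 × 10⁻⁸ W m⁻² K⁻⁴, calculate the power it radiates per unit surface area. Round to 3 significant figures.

I ≈ 2.04×10⁹ W/m²

Wien's law: T = b/λ_max = 2.898×10⁻³/2.103×10⁻⁷ = 13780.3 K.
Then I = σT⁴ = 5.670×10⁻⁸×(13780.3)⁴ = 2.04×10⁹ W/m².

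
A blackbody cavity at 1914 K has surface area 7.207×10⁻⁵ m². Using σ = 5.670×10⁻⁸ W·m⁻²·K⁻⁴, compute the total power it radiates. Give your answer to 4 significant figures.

Area A = 7.207×10⁻⁵ m².
P = σAT⁴ = 5.670×10⁻⁸ × 7.207×10⁻⁵ × (1914)⁴ = 54.84 W.

P ≈ 54.84 W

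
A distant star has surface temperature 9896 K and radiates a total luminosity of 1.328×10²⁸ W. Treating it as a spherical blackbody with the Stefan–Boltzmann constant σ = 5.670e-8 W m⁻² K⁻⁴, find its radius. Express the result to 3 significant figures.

L = 4πR²σT⁴ ⇒ R = √(L/(4πσT⁴)).
σT⁴ = 5.43778×10⁸ W/m², so R = √(1.328×10²⁸/(4π×5.43778×10⁸)) = 1.39×10⁹ m.

R ≈ 1.39×10⁹ m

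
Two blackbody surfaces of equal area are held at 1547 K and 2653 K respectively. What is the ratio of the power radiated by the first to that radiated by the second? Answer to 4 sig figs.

With equal areas, P₁/P₂ = (T₁/T₂)⁴ = (1547/2653)⁴ = 0.1156.

P₁/P₂ ≈ 0.1156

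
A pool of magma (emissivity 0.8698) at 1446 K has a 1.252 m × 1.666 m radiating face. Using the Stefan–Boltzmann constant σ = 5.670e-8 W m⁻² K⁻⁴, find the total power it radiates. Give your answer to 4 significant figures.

Area A = 1.252 × 1.666 = 2.08583 m².
P = εσAT⁴ = 0.8698 × 5.670×10⁻⁸ × 2.08583 × (1446)⁴ = 4.497×10⁵ W.

P ≈ 4.497×10⁵ W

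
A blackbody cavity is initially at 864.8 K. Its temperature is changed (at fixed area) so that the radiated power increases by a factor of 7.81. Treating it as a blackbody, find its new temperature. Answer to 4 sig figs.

P ∝ T⁴, so T₂/T₁ = (P₂/P₁)^(1/4) = (7.81)^(1/4) = 1.67172.
T₂ = 864.8 × 1.67172 = 1446 K.

T₂ ≈ 1446 K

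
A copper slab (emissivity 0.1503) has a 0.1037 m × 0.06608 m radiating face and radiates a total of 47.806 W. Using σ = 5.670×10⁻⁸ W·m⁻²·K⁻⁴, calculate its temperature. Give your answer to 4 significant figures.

Area A = 0.1037 × 0.06608 = 6.8525×10⁻³ m².
P = εσAT⁴ ⇒ T = (P/(εσA))^(1/4) = (47.806/(0.1503×5.670×10⁻⁸×6.8525×10⁻³))^(1/4) = 951.2 K.

T ≈ 951.2 K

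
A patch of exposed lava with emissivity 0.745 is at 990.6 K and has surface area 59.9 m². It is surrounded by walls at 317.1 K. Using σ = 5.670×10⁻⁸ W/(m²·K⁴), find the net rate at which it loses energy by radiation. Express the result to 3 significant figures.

Net loss ≈ 2.41×10⁶ W

Area A = 59.9 m².
Net radiated power P_net = εσA(T⁴ − T₀⁴) = 0.745×5.670×10⁻⁸×59.9×(990.6⁴ − 317.1⁴).
T⁴ − T₀⁴ = 9.62927×10¹¹ − 1.01108×10¹⁰ = 9.52816×10¹¹ K⁴, so P_net = 2.41×10⁶ W.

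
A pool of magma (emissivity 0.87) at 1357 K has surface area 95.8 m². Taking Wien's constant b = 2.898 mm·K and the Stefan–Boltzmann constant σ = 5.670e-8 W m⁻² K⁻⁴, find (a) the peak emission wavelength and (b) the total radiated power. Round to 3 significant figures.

(a) λ_max = b/T = 2.898×10⁻³/1357 = 2.136×10⁻⁶ m = 2.14×10³ nm.
Area A = 95.8 m².
(b) P = εσAT⁴ = 0.87×5.670×10⁻⁸×95.8×(1357)⁴ = 1.60×10⁷ W.

λ_max ≈ 2.14×10³ nm; P ≈ 1.60×10⁷ W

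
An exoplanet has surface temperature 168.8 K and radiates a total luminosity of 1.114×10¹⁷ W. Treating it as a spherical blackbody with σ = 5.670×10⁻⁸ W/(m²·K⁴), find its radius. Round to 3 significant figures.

L = 4πR²σT⁴ ⇒ R = √(L/(4πσT⁴)).
σT⁴ = 46.0334 W/m², so R = √(1.114×10¹⁷/(4π×46.0334)) = 1.39×10⁷ m.

R ≈ 1.39×10⁷ m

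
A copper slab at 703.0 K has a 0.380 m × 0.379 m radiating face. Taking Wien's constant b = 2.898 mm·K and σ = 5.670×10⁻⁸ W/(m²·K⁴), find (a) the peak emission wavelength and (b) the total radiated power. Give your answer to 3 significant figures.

λ_max ≈ 4.12 μm; P ≈ 1.99×10³ W

(a) λ_max = b/T = 2.898×10⁻³/703.0 = 4.122×10⁻⁶ m = 4.12 μm.
Area A = 0.380 × 0.379 = 0.14402 m².
(b) P = σAT⁴ = 5.670×10⁻⁸×0.14402×(703.0)⁴ = 1.99×10³ W.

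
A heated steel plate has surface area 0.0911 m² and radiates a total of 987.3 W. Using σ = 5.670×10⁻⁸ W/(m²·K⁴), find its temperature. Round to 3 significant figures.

T ≈ 661 K

Area A = 0.0911 m².
P = σAT⁴ ⇒ T = (P/(σA))^(1/4) = (987.3/(5.670×10⁻⁸×0.0911))^(1/4) = 661 K.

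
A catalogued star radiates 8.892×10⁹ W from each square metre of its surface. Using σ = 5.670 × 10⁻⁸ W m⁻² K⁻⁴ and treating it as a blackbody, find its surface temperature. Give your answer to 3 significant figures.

I = σT⁴, so T = (I/σ)^(1/4) = (8.892×10⁹/(5.670×10⁻⁸))^(1/4) = 1.99×10⁴ K.

T ≈ 1.99×10⁴ K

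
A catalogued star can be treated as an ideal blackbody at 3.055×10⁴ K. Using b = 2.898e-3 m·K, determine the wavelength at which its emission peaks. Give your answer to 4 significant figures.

λ_max ≈ 94.86 nm

Wien's displacement law: λ_max = b/T = (2.898×10⁻³ m·K)/(3.055×10⁴ K) = 9.4861×10⁻⁸ m.
That is 94.86 nm, in the ultraviolet range.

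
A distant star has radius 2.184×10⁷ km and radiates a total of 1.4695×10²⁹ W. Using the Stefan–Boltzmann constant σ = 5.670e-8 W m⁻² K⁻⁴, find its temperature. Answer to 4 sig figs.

Surface area A = 4πR² = 4π(2.184×10¹⁰ m)² = 5.99398×10²¹ m².
P = σAT⁴ ⇒ T = (P/(σA))^(1/4) = (1.4695×10²⁹/(5.670×10⁻⁸×5.99398×10²¹))^(1/4) = 4560 K.

T ≈ 4560 K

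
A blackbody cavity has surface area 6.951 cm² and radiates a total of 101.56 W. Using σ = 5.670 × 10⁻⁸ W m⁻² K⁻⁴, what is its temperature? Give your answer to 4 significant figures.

T ≈ 1267 K

Area A = 6.951 cm² = 6.951×10⁻⁴ m².
P = σAT⁴ ⇒ T = (P/(σA))^(1/4) = (101.56/(5.670×10⁻⁸×6.951×10⁻⁴))^(1/4) = 1267 K.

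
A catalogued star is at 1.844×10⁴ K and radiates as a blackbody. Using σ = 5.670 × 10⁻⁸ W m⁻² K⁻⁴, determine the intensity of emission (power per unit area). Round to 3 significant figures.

I ≈ 6.56×10⁹ W/m²

Stefan–Boltzmann: I = σT⁴ = 5.670×10⁻⁸ × (1.844×10⁴)⁴ = 6.56×10⁹ W/m².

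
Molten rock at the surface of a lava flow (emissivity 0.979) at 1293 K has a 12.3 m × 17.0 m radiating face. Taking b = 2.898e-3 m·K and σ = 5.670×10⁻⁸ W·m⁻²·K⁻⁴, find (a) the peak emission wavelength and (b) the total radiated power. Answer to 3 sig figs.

λ_max ≈ 2.24 μm; P ≈ 3.24×10⁷ W

(a) λ_max = b/T = 2.898×10⁻³/1293 = 2.241×10⁻⁶ m = 2.24 μm.
Area A = 12.3 × 17.0 = 209.1 m².
(b) P = εσAT⁴ = 0.979×5.670×10⁻⁸×209.1×(1293)⁴ = 3.24×10⁷ W.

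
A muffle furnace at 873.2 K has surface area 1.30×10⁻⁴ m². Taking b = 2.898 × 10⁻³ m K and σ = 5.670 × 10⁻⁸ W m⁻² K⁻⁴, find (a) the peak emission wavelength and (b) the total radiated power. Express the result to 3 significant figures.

(a) λ_max = b/T = 2.898×10⁻³/873.2 = 3.319×10⁻⁶ m = 3.32 μm.
Area A = 1.30×10⁻⁴ m².
(b) P = σAT⁴ = 5.670×10⁻⁸×1.30×10⁻⁴×(873.2)⁴ = 4.29 W.

λ_max ≈ 3.32 μm; P ≈ 4.29 W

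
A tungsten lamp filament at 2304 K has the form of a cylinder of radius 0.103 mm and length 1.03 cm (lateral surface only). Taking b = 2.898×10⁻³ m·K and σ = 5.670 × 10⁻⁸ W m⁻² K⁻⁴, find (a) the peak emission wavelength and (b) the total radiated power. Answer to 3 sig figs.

λ_max ≈ 1.26 μm; P ≈ 10.7 W

(a) λ_max = b/T = 2.898×10⁻³/2304 = 1.258×10⁻⁶ m = 1.26 μm.
Lateral area A = 2πrL = 2π×1.03×10⁻⁴×0.0103 = 6.66583×10⁻⁶ m².
(b) P = σAT⁴ = 5.670×10⁻⁸×6.66583×10⁻⁶×(2304)⁴ = 10.7 W.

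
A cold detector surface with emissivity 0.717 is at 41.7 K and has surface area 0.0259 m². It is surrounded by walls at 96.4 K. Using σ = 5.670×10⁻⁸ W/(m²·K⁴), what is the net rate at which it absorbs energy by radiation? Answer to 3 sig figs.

Area A = 0.0259 m².
Net radiated power P_net = εσA(T⁴ − T₀⁴) = 0.717×5.670×10⁻⁸×0.0259×(41.7⁴ − 96.4⁴).
T⁴ − T₀⁴ = 3.02374×10⁶ − 8.63591×10⁷ = -8.33354×10⁷ K⁴, so P_net = -0.0877 W — negative, meaning a net gain of 0.0877 W.

Net gain ≈ 0.0877 W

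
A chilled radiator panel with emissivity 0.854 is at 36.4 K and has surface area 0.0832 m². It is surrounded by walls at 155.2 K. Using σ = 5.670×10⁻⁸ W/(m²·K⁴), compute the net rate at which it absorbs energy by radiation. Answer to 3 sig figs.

Net gain ≈ 2.33 W

Area A = 0.0832 m².
Net radiated power P_net = εσA(T⁴ − T₀⁴) = 0.854×5.670×10⁻⁸×0.0832×(36.4⁴ − 155.2⁴).
T⁴ − T₀⁴ = 1.75552×10⁶ − 5.80185×10⁸ = -5.78429×10⁸ K⁴, so P_net = -2.33 W — negative, meaning a net gain of 2.33 W.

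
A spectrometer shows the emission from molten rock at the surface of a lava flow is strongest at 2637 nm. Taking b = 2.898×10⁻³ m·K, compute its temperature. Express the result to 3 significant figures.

T ≈ 1.10×10³ K

Wien's law gives T = b/λ_max = (2.898×10⁻³ m·K)/(2.637×10⁻⁶ m) = 1.10×10³ K.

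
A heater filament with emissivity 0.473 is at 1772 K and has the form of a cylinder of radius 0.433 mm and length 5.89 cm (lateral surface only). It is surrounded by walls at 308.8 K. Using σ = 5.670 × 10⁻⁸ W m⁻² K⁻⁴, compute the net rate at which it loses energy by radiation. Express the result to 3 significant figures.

Lateral area A = 2πrL = 2π×4.33×10⁻⁴×0.0589 = 1.60244×10⁻⁴ m².
Net radiated power P_net = εσA(T⁴ − T₀⁴) = 0.473×5.670×10⁻⁸×1.60244×10⁻⁴×(1772⁴ − 308.8⁴).
T⁴ − T₀⁴ = 9.85950×10¹² − 9.09304×10⁹ = 9.85041×10¹² K⁴, so P_net = 42.3 W.

Net loss ≈ 42.3 W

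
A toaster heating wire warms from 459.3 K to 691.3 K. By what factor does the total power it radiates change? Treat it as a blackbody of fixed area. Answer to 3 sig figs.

P ∝ T⁴, so P₂/P₁ = (T₂/T₁)⁴ = (691.3/459.3)⁴ = (1.50512)⁴ = 5.13.

P₂/P₁ ≈ 5.13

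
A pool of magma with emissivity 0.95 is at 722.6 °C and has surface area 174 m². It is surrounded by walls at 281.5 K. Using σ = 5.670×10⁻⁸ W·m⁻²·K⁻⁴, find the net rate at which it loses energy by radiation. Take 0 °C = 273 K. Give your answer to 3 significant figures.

Net loss ≈ 9.15×10⁶ W

T = 722.6 °C + 273 = 995.6 K.
Area A = 174 m².
Net radiated power P_net = εσA(T⁴ − T₀⁴) = 0.95×5.670×10⁻⁸×174×(995.6⁴ − 281.5⁴).
T⁴ − T₀⁴ = 9.82516×10¹¹ − 6.27933×10⁹ = 9.76237×10¹¹ K⁴, so P_net = 9.15×10⁶ W.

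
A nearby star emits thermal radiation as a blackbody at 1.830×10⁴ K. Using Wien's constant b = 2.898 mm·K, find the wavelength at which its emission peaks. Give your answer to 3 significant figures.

Wien's displacement law: λ_max = b/T = (2.898×10⁻³ m·K)/(1.830×10⁴ K) = 1.584×10⁻⁷ m.
That is 158 nm, in the ultraviolet range.

λ_max ≈ 158 nm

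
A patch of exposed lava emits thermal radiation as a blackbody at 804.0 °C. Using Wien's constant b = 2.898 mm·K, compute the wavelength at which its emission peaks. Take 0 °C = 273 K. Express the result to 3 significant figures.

T = 804.0 °C + 273 = 1077.0 K.
Wien's displacement law: λ_max = b/T = (2.898×10⁻³ m·K)/(1077.0 K) = 2.691×10⁻⁶ m.
That is 2.69 μm, in the infrared range.

λ_max ≈ 2.69 μm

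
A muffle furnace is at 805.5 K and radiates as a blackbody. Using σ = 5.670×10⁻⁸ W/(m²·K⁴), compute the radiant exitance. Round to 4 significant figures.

Stefan–Boltzmann: I = σT⁴ = 5.670×10⁻⁸ × (805.5)⁴ = 2.387×10⁴ W/m².

I ≈ 2.387×10⁴ W/m²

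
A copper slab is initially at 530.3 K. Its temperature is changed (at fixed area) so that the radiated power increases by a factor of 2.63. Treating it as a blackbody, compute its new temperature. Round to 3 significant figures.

T₂ ≈ 675 K

P ∝ T⁴, so T₂/T₁ = (P₂/P₁)^(1/4) = (2.63)^(1/4) = 1.27347.
T₂ = 530.3 × 1.27347 = 675 K.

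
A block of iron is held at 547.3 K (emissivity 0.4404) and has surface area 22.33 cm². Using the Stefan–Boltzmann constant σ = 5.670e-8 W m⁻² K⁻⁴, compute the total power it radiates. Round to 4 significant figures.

Area A = 22.33 cm² = 2.233×10⁻³ m².
P = εσAT⁴ = 0.4404 × 5.670×10⁻⁸ × 2.233×10⁻³ × (547.3)⁴ = 5.003 W.

P ≈ 5.003 W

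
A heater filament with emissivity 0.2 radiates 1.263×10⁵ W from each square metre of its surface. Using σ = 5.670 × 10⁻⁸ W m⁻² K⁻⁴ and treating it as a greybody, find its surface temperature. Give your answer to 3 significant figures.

I = εσT⁴, so T = (I/εσ)^(1/4) = (1.263×10⁵/(0.2×5.670×10⁻⁸))^(1/4) = 1.83×10³ K.

T ≈ 1.83×10³ K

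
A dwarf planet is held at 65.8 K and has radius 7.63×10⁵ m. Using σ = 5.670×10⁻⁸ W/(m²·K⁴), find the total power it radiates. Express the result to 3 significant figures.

Surface area A = 4πR² = 4π(7.63×10⁵ m)² = 7.31575×10¹² m².
P = σAT⁴ = 5.670×10⁻⁸ × 7.31575×10¹² × (65.8)⁴ = 7.78×10¹² W.

P ≈ 7.78×10¹² W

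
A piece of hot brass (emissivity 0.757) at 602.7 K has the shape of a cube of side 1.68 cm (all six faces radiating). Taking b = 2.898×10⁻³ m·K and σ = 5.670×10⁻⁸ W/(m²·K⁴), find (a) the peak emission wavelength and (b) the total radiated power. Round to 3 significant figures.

λ_max ≈ 4.81 μm; P ≈ 9.59 W

(a) λ_max = b/T = 2.898×10⁻³/602.7 = 4.808×10⁻⁶ m = 4.81 μm.
Area A = 6s² = 6×(0.0168 m)² = 1.69344×10⁻³ m².
(b) P = εσAT⁴ = 0.757×5.670×10⁻⁸×1.69344×10⁻³×(602.7)⁴ = 9.59 W.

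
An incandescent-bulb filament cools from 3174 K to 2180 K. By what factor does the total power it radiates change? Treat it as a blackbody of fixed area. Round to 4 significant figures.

P₂/P₁ ≈ 0.2225

P ∝ T⁴, so P₂/P₁ = (T₂/T₁)⁴ = (2180/3174)⁴ = (0.686830)⁴ = 0.2225.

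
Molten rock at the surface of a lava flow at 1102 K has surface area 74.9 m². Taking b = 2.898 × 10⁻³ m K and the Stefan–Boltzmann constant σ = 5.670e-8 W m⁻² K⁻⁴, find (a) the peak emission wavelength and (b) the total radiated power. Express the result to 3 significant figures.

λ_max ≈ 2.63×10³ nm; P ≈ 6.26×10⁶ W

(a) λ_max = b/T = 2.898×10⁻³/1102 = 2.630×10⁻⁶ m = 2.63×10³ nm.
Area A = 74.9 m².
(b) P = σAT⁴ = 5.670×10⁻⁸×74.9×(1102)⁴ = 6.26×10⁶ W.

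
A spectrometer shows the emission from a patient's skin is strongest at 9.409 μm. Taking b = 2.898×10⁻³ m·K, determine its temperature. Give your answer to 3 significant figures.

Wien's law gives T = b/λ_max = (2.898×10⁻³ m·K)/(9.409×10⁻⁶ m) = 308 K.

T ≈ 308 K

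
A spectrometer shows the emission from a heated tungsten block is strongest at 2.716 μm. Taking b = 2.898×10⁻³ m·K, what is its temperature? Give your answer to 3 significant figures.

T ≈ 1.07×10³ K

Wien's law gives T = b/λ_max = (2.898×10⁻³ m·K)/(2.716×10⁻⁶ m) = 1.07×10³ K.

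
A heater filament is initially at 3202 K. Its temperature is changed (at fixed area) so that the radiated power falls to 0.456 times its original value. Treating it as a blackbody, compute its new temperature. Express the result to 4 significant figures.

T₂ ≈ 2631 K

P ∝ T⁴, so T₂/T₁ = (P₂/P₁)^(1/4) = (0.456)^(1/4) = 0.821753.
T₂ = 3202 × 0.821753 = 2631 K.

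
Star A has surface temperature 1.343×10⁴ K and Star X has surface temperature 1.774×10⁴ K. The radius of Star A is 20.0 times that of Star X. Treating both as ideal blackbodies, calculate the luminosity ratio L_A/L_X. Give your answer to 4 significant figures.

L ∝ R²T⁴, so L_A/L_X = (R_A/R_X)²(T_A/T_X)⁴ = (20.0)² × (1.343×10⁴/1.774×10⁴)⁴ = 400 × 0.328465 = 131.4.

L_A/L_X ≈ 131.4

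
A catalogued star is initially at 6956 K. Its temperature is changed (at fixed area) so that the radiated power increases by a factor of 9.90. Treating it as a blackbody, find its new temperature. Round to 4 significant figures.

T₂ ≈ 1.234×10⁴ K

P ∝ T⁴, so T₂/T₁ = (P₂/P₁)^(1/4) = (9.90)^(1/4) = 1.77382.
T₂ = 6956 × 1.77382 = 1.234×10⁴ K.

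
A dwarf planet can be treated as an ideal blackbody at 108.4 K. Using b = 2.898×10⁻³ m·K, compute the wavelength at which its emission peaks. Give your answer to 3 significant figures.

λ_max ≈ 26.7 μm

Wien's displacement law: λ_max = b/T = (2.898×10⁻³ m·K)/(108.4 K) = 2.673×10⁻⁵ m.
That is 26.7 μm, in the infrared range.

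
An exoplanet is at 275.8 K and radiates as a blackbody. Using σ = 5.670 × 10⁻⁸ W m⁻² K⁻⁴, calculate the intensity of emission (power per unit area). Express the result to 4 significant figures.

Stefan–Boltzmann: I = σT⁴ = 5.670×10⁻⁸ × (275.8)⁴ = 328.1 W/m².

I ≈ 328.1 W/m²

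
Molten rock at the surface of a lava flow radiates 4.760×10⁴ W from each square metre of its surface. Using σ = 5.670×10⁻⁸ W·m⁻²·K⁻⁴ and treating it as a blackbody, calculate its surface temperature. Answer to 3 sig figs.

I = σT⁴, so T = (I/σ)^(1/4) = (4.760×10⁴/(5.670×10⁻⁸))^(1/4) = 957 K.

T ≈ 957 K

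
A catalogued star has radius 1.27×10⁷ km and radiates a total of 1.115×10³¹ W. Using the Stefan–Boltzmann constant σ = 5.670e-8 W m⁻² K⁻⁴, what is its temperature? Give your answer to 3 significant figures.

T ≈ 1.76×10⁴ K

Surface area A = 4πR² = 4π(1.27×10¹⁰ m)² = 2.02683×10²¹ m².
P = σAT⁴ ⇒ T = (P/(σA))^(1/4) = (1.115×10³¹/(5.670×10⁻⁸×2.02683×10²¹))^(1/4) = 1.76×10⁴ K.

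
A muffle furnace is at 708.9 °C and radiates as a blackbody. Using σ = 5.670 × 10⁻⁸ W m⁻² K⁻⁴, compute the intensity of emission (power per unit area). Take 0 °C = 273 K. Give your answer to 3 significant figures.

T = 708.9 °C + 273 = 981.9 K.
Stefan–Boltzmann: I = σT⁴ = 5.670×10⁻⁸ × (981.9)⁴ = 5.27×10⁴ W/m².

I ≈ 5.27×10⁴ W/m²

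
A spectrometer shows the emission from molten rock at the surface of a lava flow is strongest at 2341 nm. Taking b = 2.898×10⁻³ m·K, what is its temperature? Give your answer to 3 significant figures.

Wien's law gives T = b/λ_max = (2.898×10⁻³ m·K)/(2.341×10⁻⁶ m) = 1.24×10³ K.

T ≈ 1.24×10³ K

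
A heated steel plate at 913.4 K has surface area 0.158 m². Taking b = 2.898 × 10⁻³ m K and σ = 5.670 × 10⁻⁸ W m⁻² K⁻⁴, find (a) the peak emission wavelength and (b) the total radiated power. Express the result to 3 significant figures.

(a) λ_max = b/T = 2.898×10⁻³/913.4 = 3.173×10⁻⁶ m = 3.17 μm.
Area A = 0.158 m².
(b) P = σAT⁴ = 5.670×10⁻⁸×0.158×(913.4)⁴ = 6.24×10³ W.

λ_max ≈ 3.17 μm; P ≈ 6.24×10³ W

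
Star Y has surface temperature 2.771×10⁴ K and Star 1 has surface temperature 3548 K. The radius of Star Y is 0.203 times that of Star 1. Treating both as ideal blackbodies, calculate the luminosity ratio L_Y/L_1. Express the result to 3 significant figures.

L ∝ R²T⁴, so L_Y/L_1 = (R_Y/R_1)²(T_Y/T_1)⁴ = (0.203)² × (2.771×10⁴/3548)⁴ = 0.041209 × 3720.59 = 153.

L_Y/L_1 ≈ 153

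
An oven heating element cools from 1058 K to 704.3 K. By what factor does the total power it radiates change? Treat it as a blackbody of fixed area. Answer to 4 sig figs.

P ∝ T⁴, so P₂/P₁ = (T₂/T₁)⁴ = (704.3/1058)⁴ = (0.665690)⁴ = 0.1964.

P₂/P₁ ≈ 0.1964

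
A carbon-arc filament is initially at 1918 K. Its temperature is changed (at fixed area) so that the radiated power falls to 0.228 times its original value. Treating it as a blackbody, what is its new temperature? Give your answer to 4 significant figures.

P ∝ T⁴, so T₂/T₁ = (P₂/P₁)^(1/4) = (0.228)^(1/4) = 0.691009.
T₂ = 1918 × 0.691009 = 1325 K.

T₂ ≈ 1325 K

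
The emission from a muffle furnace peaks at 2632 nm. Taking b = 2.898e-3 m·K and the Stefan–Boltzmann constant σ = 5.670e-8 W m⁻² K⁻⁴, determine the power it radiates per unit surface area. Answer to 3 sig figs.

Wien's law: T = b/λ_max = 2.898×10⁻³/2.632×10⁻⁶ = 1101.06 K.
Then I = σT⁴ = 5.670×10⁻⁸×(1101.06)⁴ = 8.33×10⁴ W/m².

I ≈ 8.33×10⁴ W/m²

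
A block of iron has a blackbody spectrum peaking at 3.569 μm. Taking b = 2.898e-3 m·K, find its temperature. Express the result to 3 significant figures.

Wien's law gives T = b/λ_max = (2.898×10⁻³ m·K)/(3.569×10⁻⁶ m) = 812 K.

T ≈ 812 K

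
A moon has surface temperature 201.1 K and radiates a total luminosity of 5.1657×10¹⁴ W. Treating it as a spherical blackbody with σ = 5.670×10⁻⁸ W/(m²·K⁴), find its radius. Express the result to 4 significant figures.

R ≈ 6.658×10⁵ m

L = 4πR²σT⁴ ⇒ R = √(L/(4πσT⁴)).
σT⁴ = 92.7324 W/m², so R = √(5.1657×10¹⁴/(4π×92.7324)) = 6.658×10⁵ m.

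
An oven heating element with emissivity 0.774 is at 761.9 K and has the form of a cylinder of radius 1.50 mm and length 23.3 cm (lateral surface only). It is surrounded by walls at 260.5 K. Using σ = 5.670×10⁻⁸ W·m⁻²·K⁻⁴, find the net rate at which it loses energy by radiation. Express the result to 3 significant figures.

Lateral area A = 2πrL = 2π×1.50×10⁻³×0.233 = 2.19597×10⁻³ m².
Net radiated power P_net = εσA(T⁴ − T₀⁴) = 0.774×5.670×10⁻⁸×2.19597×10⁻³×(761.9⁴ − 260.5⁴).
T⁴ − T₀⁴ = 3.36971×10¹¹ − 4.60501×10⁹ = 3.32366×10¹¹ K⁴, so P_net = 32.0 W.

Net loss ≈ 32.0 W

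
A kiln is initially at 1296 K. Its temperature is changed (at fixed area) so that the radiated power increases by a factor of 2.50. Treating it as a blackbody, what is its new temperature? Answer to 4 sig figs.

P ∝ T⁴, so T₂/T₁ = (P₂/P₁)^(1/4) = (2.50)^(1/4) = 1.25743.
T₂ = 1296 × 1.25743 = 1630 K.

T₂ ≈ 1630 K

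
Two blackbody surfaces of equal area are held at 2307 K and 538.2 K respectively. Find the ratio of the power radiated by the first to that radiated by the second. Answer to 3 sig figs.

P₁/P₂ ≈ 338

With equal areas, P₁/P₂ = (T₁/T₂)⁴ = (2307/538.2)⁴ = 338.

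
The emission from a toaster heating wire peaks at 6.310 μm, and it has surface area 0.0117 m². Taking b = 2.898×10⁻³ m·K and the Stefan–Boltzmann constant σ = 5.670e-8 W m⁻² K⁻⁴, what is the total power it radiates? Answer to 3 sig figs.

P ≈ 29.5 W

Wien's law: T = b/λ_max = 2.898×10⁻³/6.310×10⁻⁶ = 459.271 K.
Area A = 0.0117 m².
Then P = σAT⁴ = 5.670×10⁻⁸×0.0117×(459.271)⁴ = 29.5 W.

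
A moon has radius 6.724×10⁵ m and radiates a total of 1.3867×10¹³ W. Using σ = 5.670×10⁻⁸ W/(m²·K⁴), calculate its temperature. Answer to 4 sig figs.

Surface area A = 4πR² = 4π(6.724×10⁵ m)² = 5.68153×10¹² m².
P = σAT⁴ ⇒ T = (P/(σA))^(1/4) = (1.3867×10¹³/(5.670×10⁻⁸×5.68153×10¹²))^(1/4) = 81.00 K.

T ≈ 81.00 K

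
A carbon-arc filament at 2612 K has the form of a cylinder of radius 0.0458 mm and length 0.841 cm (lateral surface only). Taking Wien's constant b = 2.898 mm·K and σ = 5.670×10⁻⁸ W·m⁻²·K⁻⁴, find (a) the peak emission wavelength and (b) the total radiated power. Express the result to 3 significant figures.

(a) λ_max = b/T = 2.898×10⁻³/2612 = 1.109×10⁻⁶ m = 1.11 μm.
Lateral area A = 2πrL = 2π×4.58×10⁻⁵×8.41×10⁻³ = 2.42014×10⁻⁶ m².
(b) P = σAT⁴ = 5.670×10⁻⁸×2.42014×10⁻⁶×(2612)⁴ = 6.39 W.

λ_max ≈ 1.11 μm; P ≈ 6.39 W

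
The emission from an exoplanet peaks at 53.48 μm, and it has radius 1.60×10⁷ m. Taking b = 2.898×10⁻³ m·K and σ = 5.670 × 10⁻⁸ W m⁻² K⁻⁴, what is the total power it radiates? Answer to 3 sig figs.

P ≈ 1.57×10¹⁵ W

Wien's law: T = b/λ_max = 2.898×10⁻³/5.348×10⁻⁵ = 54.1885 K.
Surface area A = 4πR² = 4π(1.60×10⁷ m)² = 3.21699×10¹⁵ m².
Then P = σAT⁴ = 5.670×10⁻⁸×3.21699×10¹⁵×(54.1885)⁴ = 1.57×10¹⁵ W.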